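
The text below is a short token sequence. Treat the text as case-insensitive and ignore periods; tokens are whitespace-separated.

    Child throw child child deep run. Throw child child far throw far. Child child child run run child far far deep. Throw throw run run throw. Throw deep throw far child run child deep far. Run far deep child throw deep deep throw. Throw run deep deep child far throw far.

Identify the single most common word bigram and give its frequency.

Bigram frequencies (highest first):
  child child: 4
  child far: 3
  throw far: 3
  deep throw: 3
  throw throw: 3
  child throw: 2
  … (19 more, each ≤ 2)

"child child", 4 times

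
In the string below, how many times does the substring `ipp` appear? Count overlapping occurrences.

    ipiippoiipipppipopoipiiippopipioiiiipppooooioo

Sliding a length-3 window over the 46 characters (44 positions):
  position 4–6: ipp
  position 11–13: ipp
  position 24–26: ipp
  position 36–38: ipp

4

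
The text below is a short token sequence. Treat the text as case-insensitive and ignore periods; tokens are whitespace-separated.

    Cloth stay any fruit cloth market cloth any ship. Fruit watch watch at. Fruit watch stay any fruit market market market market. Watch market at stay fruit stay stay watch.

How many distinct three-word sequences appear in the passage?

30 tokens → 28 trigram windows in total.
Repeated trigrams (each contributes count−1 duplicates):
  market market market: 2
  stay any fruit: 2
2 duplicate windows → 28 − 2 = 26 distinct.

26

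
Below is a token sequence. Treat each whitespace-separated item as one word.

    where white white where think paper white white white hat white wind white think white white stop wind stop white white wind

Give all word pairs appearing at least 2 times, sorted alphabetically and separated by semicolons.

white white; white wind

Bigram counts meeting the condition (at least 2 times):
  white white: 5
  white wind: 2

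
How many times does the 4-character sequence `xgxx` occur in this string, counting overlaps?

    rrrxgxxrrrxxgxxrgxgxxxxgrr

Sliding a length-4 window over the 26 characters (23 positions):
  position 4–7: xgxx
  position 12–15: xgxx
  position 18–21: xgxx

3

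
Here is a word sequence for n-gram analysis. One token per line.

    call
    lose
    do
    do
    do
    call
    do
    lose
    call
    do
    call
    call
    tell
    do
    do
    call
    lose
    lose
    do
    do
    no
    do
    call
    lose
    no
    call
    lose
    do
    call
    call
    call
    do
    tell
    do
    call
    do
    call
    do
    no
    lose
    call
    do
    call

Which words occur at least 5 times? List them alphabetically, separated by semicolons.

call; do; lose

Unigram counts meeting the condition (at least 5 times):
  call: 15
  do: 16
  lose: 7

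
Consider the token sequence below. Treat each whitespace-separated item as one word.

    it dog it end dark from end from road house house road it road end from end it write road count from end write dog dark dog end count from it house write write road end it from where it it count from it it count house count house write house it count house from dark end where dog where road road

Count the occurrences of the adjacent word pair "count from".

3

Scanning the 61 overlapping bigram windows for "count from":
  position 21–22: count from
  position 29–30: count from
  position 42–43: count from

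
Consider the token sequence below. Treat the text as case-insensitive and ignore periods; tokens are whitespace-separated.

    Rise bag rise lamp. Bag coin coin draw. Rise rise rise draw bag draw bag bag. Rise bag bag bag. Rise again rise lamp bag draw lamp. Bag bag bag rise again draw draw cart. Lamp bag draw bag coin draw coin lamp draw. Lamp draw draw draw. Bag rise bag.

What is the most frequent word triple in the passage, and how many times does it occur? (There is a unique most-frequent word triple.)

"bag bag rise", 3 times

Trigram frequencies (highest first):
  bag bag rise: 3
  rise lamp bag: 2
  bag draw bag: 2
  bag rise bag: 2
  bag bag bag: 2
  bag rise again: 2
  … (35 more, each ≤ 2)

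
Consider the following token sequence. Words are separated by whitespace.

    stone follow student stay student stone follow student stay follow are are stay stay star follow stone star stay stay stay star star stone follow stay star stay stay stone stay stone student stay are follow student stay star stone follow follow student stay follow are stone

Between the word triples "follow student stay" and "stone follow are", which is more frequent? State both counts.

"follow student stay" (4 vs 0)

"follow student stay": 4 occurrences
"stone follow are": 0 occurrences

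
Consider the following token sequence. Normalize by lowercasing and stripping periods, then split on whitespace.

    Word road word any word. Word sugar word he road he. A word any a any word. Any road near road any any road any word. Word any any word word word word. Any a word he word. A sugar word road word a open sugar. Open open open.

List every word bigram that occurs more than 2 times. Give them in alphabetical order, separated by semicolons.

Bigram counts meeting the condition (more than 2 times):
  any word: 4
  word any: 5
  word word: 5

any word; word any; word word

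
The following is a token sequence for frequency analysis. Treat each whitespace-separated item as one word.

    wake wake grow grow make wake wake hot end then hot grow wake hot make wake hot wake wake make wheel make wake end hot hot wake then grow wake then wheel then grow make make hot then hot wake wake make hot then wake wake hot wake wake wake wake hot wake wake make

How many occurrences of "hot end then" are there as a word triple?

Scanning the 53 overlapping trigram windows for "hot end then":
  position 8–10: hot end then

1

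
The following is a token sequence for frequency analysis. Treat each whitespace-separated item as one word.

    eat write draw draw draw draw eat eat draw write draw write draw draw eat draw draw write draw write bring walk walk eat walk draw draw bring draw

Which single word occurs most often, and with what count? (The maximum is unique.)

Unigram frequencies (highest first):
  draw: 14
  eat: 5
  write: 5
  walk: 3
  bring: 2

"draw", 14 times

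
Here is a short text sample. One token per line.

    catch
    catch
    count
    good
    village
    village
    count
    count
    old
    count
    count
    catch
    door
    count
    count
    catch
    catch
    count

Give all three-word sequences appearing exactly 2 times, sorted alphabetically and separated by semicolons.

Trigram counts meeting the condition (exactly 2 times):
  catch catch count: 2
  count count catch: 2

catch catch count; count count catch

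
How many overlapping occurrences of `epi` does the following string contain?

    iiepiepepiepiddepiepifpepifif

Sliding a length-3 window over the 29 characters (27 positions):
  position 3–5: epi
  position 8–10: epi
  position 11–13: epi
  position 16–18: epi
  position 19–21: epi
  position 24–26: epi

6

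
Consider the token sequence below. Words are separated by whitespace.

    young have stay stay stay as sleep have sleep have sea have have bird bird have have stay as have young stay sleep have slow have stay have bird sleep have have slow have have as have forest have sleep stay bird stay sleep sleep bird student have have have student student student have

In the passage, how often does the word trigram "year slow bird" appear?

0

Scanning the 52 overlapping trigram windows for "year slow bird":
  (none found)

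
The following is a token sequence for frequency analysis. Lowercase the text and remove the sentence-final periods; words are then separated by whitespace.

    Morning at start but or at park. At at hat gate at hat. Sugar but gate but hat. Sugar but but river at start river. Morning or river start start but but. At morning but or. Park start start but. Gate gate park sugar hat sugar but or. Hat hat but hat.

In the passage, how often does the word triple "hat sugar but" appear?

Scanning the 50 overlapping trigram windows for "hat sugar but":
  position 13–15: hat sugar but
  position 18–20: hat sugar but
  position 45–47: hat sugar but

3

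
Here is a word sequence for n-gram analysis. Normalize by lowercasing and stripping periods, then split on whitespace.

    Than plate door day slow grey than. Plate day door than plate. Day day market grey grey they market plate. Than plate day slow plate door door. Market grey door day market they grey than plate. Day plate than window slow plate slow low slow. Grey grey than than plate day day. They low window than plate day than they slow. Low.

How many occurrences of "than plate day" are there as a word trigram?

6

Scanning the 60 overlapping trigram windows for "than plate day":
  position 7–9: than plate day
  position 11–13: than plate day
  position 21–23: than plate day
  position 35–37: than plate day
  position 49–51: than plate day
  position 56–58: than plate day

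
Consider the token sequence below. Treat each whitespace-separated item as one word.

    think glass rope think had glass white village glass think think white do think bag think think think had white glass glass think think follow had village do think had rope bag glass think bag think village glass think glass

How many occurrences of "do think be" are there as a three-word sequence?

Scanning the 38 overlapping trigram windows for "do think be":
  (none found)

0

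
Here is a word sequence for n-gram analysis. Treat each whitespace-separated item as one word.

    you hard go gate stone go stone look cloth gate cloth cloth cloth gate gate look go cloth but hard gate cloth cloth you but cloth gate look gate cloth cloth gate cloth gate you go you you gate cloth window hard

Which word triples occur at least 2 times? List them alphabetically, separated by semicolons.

Trigram counts meeting the condition (at least 2 times):
  cloth cloth gate: 2
  cloth gate cloth: 2
  gate cloth cloth: 3

cloth cloth gate; cloth gate cloth; gate cloth cloth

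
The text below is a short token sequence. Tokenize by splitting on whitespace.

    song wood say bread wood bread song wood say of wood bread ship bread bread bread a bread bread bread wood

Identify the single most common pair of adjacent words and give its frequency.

Bigram frequencies (highest first):
  bread bread: 4
  song wood: 2
  wood say: 2
  bread wood: 2
  wood bread: 2
  say bread: 1
  … (7 more, each ≤ 1)

"bread bread", 4 times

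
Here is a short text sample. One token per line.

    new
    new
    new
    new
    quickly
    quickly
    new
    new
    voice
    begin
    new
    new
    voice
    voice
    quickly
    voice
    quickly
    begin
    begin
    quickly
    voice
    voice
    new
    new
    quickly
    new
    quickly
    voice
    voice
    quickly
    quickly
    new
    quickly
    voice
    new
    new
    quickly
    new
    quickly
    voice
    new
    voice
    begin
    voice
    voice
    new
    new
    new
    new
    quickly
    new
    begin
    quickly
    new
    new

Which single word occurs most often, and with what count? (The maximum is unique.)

Unigram frequencies (highest first):
  new: 23
  quickly: 14
  voice: 13
  begin: 5

"new", 23 times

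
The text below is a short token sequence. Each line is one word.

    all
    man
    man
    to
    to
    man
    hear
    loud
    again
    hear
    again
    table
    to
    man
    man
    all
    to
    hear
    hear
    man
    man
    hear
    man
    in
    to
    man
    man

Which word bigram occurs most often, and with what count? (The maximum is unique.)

"man man", 4 times

Bigram frequencies (highest first):
  man man: 4
  to man: 3
  man hear: 2
  hear man: 2
  all man: 1
  man to: 1
  … (13 more, each ≤ 1)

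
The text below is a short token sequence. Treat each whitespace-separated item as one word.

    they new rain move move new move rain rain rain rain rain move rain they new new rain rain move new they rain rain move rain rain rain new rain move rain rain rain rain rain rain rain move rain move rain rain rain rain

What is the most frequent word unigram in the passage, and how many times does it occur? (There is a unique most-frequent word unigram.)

"rain", 27 times

Unigram frequencies (highest first):
  rain: 27
  move: 9
  new: 6
  they: 3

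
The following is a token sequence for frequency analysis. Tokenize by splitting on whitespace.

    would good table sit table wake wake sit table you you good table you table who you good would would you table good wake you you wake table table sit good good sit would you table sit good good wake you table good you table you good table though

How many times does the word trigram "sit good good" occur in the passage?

2

Scanning the 47 overlapping trigram windows for "sit good good":
  position 30–32: sit good good
  position 37–39: sit good good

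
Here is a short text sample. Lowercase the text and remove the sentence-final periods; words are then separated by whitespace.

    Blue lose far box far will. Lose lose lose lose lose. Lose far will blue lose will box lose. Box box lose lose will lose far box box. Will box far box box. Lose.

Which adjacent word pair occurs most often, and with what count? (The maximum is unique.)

Bigram frequencies (highest first):
  lose lose: 6
  lose far: 3
  far box: 3
  box lose: 3
  box box: 3
  blue lose: 2
  … (8 more, each ≤ 2)

"lose lose", 6 times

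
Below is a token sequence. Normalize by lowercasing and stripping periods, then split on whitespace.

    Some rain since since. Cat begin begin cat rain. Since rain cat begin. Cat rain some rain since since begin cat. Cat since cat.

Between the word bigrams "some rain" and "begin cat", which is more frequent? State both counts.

"some rain": 2 occurrences
"begin cat": 3 occurrences

"begin cat" (3 vs 2)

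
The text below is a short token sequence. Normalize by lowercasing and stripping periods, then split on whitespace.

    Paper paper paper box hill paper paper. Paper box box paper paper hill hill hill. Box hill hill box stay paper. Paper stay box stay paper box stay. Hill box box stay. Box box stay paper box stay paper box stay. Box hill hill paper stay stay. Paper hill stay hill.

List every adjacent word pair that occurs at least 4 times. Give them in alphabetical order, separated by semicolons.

Bigram counts meeting the condition (at least 4 times):
  box stay: 7
  hill hill: 4
  paper box: 5
  paper paper: 6
  stay paper: 5

box stay; hill hill; paper box; paper paper; stay paper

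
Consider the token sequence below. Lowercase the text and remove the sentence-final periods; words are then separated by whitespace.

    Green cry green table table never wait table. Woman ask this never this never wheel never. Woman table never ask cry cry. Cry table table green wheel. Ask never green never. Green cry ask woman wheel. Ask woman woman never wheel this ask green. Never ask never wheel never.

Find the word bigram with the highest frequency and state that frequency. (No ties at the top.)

"never wheel", 3 times

Bigram frequencies (highest first):
  never wheel: 3
  green cry: 2
  table table: 2
  table never: 2
  this never: 2
  wheel never: 2
  … (28 more, each ≤ 2)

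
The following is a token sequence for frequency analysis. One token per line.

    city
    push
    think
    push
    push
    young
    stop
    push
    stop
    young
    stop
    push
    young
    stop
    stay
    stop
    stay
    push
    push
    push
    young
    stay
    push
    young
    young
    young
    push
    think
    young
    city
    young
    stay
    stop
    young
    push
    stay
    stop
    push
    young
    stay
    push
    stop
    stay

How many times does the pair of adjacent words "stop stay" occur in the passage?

3

Scanning the 42 overlapping bigram windows for "stop stay":
  position 14–15: stop stay
  position 16–17: stop stay
  position 42–43: stop stay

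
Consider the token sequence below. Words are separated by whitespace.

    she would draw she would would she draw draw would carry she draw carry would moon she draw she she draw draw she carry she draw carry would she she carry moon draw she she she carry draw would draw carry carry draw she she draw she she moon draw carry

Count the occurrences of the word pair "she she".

6

Scanning the 50 overlapping bigram windows for "she she":
  position 19–20: she she
  position 29–30: she she
  position 34–35: she she
  position 35–36: she she
  position 44–45: she she
  position 47–48: she she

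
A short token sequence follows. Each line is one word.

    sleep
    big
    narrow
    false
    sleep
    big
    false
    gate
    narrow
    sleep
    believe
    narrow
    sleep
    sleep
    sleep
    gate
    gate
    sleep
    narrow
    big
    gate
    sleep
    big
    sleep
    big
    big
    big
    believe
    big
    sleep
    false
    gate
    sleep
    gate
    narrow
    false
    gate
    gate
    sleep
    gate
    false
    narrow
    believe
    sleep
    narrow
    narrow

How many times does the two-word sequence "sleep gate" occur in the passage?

Scanning the 45 overlapping bigram windows for "sleep gate":
  position 15–16: sleep gate
  position 33–34: sleep gate
  position 39–40: sleep gate

3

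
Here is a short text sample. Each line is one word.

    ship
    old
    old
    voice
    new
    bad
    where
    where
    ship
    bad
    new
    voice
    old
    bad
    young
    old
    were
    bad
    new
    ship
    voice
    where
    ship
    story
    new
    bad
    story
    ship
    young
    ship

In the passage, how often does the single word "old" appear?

4

Scanning the 30 tokens for "old":
  position 2: old
  position 3: old
  position 13: old
  position 16: old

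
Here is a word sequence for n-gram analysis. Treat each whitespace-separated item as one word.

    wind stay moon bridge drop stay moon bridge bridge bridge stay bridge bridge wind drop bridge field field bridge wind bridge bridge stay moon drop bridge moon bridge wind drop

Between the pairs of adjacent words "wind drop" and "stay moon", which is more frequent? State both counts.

"stay moon" (3 vs 2)

"wind drop": 2 occurrences
"stay moon": 3 occurrences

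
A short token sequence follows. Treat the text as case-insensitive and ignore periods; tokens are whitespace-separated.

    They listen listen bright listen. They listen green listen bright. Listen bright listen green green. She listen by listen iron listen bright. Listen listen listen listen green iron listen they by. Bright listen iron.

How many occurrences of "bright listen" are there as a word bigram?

5

Scanning the 33 overlapping bigram windows for "bright listen":
  position 4–5: bright listen
  position 10–11: bright listen
  position 12–13: bright listen
  position 22–23: bright listen
  position 32–33: bright listen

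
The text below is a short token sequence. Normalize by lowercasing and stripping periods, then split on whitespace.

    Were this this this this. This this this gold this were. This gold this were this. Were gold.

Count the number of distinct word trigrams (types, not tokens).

18 tokens → 16 trigram windows in total.
Repeated trigrams (each contributes count−1 duplicates):
  this this this: 5
  gold this were: 2
  this gold this: 2
  this were this: 2
7 duplicate windows → 16 − 7 = 9 distinct.

9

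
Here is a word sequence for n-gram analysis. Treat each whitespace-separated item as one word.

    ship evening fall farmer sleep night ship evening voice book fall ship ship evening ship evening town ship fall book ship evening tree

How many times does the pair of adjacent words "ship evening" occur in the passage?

5

Scanning the 22 overlapping bigram windows for "ship evening":
  position 1–2: ship evening
  position 7–8: ship evening
  position 13–14: ship evening
  position 15–16: ship evening
  position 21–22: ship evening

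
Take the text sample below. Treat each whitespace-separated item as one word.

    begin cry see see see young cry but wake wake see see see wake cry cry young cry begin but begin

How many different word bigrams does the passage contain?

21 tokens → 20 bigram windows in total.
Repeated bigrams (each contributes count−1 duplicates):
  see see: 4
  young cry: 2
4 duplicate windows → 20 − 4 = 16 distinct.

16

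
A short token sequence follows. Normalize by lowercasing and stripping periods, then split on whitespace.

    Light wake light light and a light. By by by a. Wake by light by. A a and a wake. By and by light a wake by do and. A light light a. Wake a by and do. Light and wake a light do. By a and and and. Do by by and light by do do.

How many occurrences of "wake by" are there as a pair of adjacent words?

Scanning the 56 overlapping bigram windows for "wake by":
  position 12–13: wake by
  position 20–21: wake by
  position 26–27: wake by

3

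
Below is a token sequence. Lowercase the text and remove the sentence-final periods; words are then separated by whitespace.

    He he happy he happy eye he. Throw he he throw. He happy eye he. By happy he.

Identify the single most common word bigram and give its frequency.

Bigram frequencies (highest first):
  he happy: 3
  he he: 2
  happy he: 2
  happy eye: 2
  eye he: 2
  he throw: 2
  … (3 more, each ≤ 2)

"he happy", 3 times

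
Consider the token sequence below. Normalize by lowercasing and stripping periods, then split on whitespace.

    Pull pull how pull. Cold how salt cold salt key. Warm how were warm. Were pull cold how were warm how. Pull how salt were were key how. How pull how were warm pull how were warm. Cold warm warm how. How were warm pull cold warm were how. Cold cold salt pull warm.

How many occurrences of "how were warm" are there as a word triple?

5

Scanning the 52 overlapping trigram windows for "how were warm":
  position 12–14: how were warm
  position 18–20: how were warm
  position 31–33: how were warm
  position 35–37: how were warm
  position 42–44: how were warm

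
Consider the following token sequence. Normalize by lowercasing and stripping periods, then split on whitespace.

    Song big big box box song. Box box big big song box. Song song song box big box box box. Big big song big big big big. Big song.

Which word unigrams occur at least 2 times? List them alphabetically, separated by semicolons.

big; box; song

Unigram counts meeting the condition (at least 2 times):
  big: 12
  box: 9
  song: 8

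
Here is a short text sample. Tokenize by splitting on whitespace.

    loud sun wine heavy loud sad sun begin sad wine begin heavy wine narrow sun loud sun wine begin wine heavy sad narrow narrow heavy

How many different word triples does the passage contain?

22

25 tokens → 23 trigram windows in total.
Repeated trigrams (each contributes count−1 duplicates):
  loud sun wine: 2
1 duplicate windows → 23 − 1 = 22 distinct.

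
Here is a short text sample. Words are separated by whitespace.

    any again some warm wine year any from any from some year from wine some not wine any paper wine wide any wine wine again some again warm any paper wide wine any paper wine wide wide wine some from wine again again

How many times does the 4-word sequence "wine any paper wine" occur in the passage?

Scanning the 40 overlapping 4-gram windows for "wine any paper wine":
  position 17–20: wine any paper wine
  position 32–35: wine any paper wine

2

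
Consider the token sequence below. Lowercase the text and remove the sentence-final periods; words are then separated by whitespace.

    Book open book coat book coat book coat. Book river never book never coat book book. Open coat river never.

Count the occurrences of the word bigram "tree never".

0

Scanning the 19 overlapping bigram windows for "tree never":
  (none found)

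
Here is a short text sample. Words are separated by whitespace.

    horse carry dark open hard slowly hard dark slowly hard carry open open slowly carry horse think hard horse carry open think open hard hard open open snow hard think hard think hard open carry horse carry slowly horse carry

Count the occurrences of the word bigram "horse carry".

Scanning the 39 overlapping bigram windows for "horse carry":
  position 1–2: horse carry
  position 19–20: horse carry
  position 36–37: horse carry
  position 39–40: horse carry

4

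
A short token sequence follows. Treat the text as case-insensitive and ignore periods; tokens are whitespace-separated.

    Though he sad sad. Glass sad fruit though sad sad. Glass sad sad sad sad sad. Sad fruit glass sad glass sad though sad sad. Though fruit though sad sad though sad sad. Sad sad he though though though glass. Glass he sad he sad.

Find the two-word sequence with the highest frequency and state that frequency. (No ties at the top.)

"sad sad", 12 times

Bigram frequencies (highest first):
  sad sad: 12
  glass sad: 4
  though sad: 4
  he sad: 3
  sad glass: 3
  sad though: 3
  … (11 more, each ≤ 2)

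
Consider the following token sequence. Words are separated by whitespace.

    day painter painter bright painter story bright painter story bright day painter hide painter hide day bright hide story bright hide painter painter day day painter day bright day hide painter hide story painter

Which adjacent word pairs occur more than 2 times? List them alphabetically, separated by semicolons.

Bigram counts meeting the condition (more than 2 times):
  day painter: 3
  hide painter: 3
  painter hide: 3
  story bright: 3

day painter; hide painter; painter hide; story bright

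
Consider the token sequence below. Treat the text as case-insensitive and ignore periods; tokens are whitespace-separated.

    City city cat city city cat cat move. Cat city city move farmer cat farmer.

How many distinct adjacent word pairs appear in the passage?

10

15 tokens → 14 bigram windows in total.
Repeated bigrams (each contributes count−1 duplicates):
  city city: 3
  cat city: 2
  city cat: 2
4 duplicate windows → 14 − 4 = 10 distinct.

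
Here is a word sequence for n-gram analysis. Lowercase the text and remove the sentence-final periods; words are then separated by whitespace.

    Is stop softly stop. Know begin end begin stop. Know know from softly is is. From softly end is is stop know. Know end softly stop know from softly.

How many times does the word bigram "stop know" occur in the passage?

4

Scanning the 28 overlapping bigram windows for "stop know":
  position 4–5: stop know
  position 9–10: stop know
  position 21–22: stop know
  position 26–27: stop know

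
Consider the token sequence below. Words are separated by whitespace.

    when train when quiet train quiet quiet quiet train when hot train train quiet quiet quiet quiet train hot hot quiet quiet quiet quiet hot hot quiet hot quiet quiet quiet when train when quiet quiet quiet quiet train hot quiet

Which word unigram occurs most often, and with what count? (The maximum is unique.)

"quiet", 21 times

Unigram frequencies (highest first):
  quiet: 21
  train: 8
  hot: 7
  when: 5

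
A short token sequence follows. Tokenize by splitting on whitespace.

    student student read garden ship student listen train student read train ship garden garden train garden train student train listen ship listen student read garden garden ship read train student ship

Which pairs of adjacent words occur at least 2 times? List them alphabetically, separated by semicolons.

garden garden; garden ship; garden train; read garden; read train; student read; train student

Bigram counts meeting the condition (at least 2 times):
  garden garden: 2
  garden ship: 2
  garden train: 2
  read garden: 2
  read train: 2
  student read: 3
  train student: 3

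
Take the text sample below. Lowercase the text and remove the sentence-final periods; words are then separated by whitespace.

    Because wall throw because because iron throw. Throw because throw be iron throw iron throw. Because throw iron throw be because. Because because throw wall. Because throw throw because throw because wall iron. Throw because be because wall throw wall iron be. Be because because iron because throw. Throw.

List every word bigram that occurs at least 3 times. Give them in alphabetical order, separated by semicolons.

be because; because because; because throw; because wall; iron throw; throw because; throw throw

Bigram counts meeting the condition (at least 3 times):
  be because: 3
  because because: 4
  because throw: 6
  because wall: 3
  iron throw: 5
  throw because: 6
  throw throw: 3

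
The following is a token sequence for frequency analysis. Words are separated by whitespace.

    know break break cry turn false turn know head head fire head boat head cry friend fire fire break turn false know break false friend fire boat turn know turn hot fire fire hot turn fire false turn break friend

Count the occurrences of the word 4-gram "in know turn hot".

Scanning the 37 overlapping 4-gram windows for "in know turn hot":
  (none found)

0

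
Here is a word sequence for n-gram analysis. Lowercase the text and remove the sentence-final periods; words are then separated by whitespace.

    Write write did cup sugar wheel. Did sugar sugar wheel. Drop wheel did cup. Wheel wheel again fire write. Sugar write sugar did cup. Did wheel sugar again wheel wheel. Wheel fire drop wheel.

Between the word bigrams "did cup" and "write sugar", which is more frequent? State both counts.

"did cup" (3 vs 2)

"did cup": 3 occurrences
"write sugar": 2 occurrences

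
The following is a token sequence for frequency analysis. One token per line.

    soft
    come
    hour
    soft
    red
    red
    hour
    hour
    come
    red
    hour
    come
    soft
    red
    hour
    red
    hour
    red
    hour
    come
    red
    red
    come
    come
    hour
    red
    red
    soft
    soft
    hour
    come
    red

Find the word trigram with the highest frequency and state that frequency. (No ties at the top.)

Trigram frequencies (highest first):
  hour come red: 3
  red hour come: 2
  red hour red: 2
  hour red hour: 2
  soft come hour: 1
  come hour soft: 1
  … (19 more, each ≤ 1)

"hour come red", 3 times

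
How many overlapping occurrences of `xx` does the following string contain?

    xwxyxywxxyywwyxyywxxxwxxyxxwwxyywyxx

6

Sliding a length-2 window over the 36 characters (35 positions):
  position 8–9: xx
  position 19–20: xx
  position 20–21: xx
  position 23–24: xx
  position 26–27: xx
  position 35–36: xx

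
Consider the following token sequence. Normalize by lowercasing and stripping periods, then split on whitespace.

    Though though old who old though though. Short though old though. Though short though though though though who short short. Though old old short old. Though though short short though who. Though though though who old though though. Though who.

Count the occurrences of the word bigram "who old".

2

Scanning the 39 overlapping bigram windows for "who old":
  position 4–5: who old
  position 35–36: who old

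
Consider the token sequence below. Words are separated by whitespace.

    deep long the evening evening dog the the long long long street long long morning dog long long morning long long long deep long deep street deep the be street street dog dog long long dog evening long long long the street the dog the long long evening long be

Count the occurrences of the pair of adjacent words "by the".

Scanning the 49 overlapping bigram windows for "by the":
  (none found)

0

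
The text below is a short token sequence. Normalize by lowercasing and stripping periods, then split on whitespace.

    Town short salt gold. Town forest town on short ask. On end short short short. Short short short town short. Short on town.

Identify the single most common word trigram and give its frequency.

Trigram frequencies (highest first):
  short short short: 4
  town short salt: 1
  short salt gold: 1
  salt gold town: 1
  gold town forest: 1
  town forest town: 1
  … (12 more, each ≤ 1)

"short short short", 4 times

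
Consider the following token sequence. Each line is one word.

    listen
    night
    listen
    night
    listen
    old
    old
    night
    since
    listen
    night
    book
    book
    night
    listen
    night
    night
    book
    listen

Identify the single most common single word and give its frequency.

Unigram frequencies (highest first):
  night: 7
  listen: 6
  book: 3
  old: 2
  since: 1

"night", 7 times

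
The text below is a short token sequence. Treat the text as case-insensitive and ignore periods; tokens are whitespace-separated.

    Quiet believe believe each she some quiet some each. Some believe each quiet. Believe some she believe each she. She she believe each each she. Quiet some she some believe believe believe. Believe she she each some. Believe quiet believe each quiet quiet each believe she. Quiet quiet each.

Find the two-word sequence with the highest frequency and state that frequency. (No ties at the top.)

Bigram frequencies (highest first):
  believe each: 5
  believe believe: 4
  quiet believe: 3
  each she: 3
  some believe: 3
  she she: 3
  … (17 more, each ≤ 2)

"believe each", 5 times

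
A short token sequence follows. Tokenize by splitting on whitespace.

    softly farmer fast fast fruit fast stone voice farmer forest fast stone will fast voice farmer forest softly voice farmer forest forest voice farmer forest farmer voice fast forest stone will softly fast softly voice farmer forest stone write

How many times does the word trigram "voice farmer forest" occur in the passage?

5

Scanning the 37 overlapping trigram windows for "voice farmer forest":
  position 8–10: voice farmer forest
  position 15–17: voice farmer forest
  position 19–21: voice farmer forest
  position 23–25: voice farmer forest
  position 35–37: voice farmer forest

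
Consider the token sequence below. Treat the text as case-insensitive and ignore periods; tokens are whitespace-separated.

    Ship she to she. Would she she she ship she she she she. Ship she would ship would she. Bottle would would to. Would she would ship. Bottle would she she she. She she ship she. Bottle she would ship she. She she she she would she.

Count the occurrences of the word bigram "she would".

5

Scanning the 46 overlapping bigram windows for "she would":
  position 4–5: she would
  position 15–16: she would
  position 25–26: she would
  position 38–39: she would
  position 45–46: she would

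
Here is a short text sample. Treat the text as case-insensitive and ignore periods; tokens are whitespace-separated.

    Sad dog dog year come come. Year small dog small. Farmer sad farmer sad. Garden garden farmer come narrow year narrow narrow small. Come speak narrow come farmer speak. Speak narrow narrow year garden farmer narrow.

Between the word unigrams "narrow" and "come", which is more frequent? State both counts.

"narrow": 7 occurrences
"come": 5 occurrences

"narrow" (7 vs 5)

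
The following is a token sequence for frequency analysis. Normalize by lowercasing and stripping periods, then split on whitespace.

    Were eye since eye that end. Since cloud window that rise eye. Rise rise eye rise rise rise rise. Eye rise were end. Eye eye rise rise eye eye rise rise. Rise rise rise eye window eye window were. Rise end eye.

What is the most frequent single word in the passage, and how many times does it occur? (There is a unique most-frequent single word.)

Unigram frequencies (highest first):
  rise: 16
  eye: 12
  were: 3
  end: 3
  window: 3
  since: 2
  … (2 more, each ≤ 2)

"rise", 16 times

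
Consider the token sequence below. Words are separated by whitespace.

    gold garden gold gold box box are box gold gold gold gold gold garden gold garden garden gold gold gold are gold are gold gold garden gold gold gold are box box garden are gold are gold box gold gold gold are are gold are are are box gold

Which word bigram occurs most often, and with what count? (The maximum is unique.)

"gold gold", 12 times

Bigram frequencies (highest first):
  gold gold: 12
  gold are: 6
  are gold: 5
  gold garden: 4
  garden gold: 4
  are box: 3
  … (8 more, each ≤ 3)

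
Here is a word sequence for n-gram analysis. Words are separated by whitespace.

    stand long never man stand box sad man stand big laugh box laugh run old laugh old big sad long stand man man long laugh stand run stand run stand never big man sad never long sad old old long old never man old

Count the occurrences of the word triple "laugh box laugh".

Scanning the 42 overlapping trigram windows for "laugh box laugh":
  position 11–13: laugh box laugh

1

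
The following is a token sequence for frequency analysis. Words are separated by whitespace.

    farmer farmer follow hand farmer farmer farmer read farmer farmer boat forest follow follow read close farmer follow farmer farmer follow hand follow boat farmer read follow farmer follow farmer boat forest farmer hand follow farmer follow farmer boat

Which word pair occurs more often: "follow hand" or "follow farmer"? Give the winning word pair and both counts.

"follow farmer" (5 vs 2)

"follow hand": 2 occurrences
"follow farmer": 5 occurrences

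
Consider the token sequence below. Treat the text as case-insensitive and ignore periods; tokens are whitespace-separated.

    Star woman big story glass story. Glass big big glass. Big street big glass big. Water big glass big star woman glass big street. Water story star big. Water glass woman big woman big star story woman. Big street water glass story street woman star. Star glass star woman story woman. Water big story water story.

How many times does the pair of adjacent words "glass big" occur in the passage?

5

Scanning the 55 overlapping bigram windows for "glass big":
  position 7–8: glass big
  position 10–11: glass big
  position 14–15: glass big
  position 18–19: glass big
  position 22–23: glass big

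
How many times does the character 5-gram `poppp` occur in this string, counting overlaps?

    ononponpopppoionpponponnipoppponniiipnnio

Sliding a length-5 window over the 41 characters (37 positions):
  position 8–12: poppp
  position 26–30: poppp

2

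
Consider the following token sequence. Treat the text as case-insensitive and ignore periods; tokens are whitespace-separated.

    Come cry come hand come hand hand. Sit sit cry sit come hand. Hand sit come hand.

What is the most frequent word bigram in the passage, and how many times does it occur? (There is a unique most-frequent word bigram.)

Bigram frequencies (highest first):
  come hand: 4
  hand hand: 2
  hand sit: 2
  sit come: 2
  come cry: 1
  cry come: 1
  … (4 more, each ≤ 1)

"come hand", 4 times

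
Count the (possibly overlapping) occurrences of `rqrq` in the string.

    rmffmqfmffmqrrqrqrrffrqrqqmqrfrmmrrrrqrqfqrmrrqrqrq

5

Sliding a length-4 window over the 51 characters (48 positions):
  position 14–17: rqrq
  position 22–25: rqrq
  position 37–40: rqrq
  position 46–49: rqrq
  position 48–51: rqrq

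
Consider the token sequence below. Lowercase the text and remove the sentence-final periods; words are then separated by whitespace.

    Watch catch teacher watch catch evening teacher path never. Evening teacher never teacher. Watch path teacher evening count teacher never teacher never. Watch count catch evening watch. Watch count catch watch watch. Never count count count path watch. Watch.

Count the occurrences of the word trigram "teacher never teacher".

Scanning the 37 overlapping trigram windows for "teacher never teacher":
  position 11–13: teacher never teacher
  position 19–21: teacher never teacher

2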